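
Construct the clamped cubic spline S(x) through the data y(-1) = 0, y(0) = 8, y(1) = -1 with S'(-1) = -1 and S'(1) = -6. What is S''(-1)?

Write σ_i for S''(x_i). With h_i = 1, 1 and divided differences Δ_i = 8, -9, the continuity of S' gives the tridiagonal system
  1·σ_0 + 4·σ_1 + 1·σ_2 = 6(Δ_1 - Δ_0) = -102
Clamped end conditions give two more equations: 2h_0·σ_0 + h_0·σ_1 = 6(Δ_0 - S'(-1)) = 54 and h_1·σ_1 + 2h_1·σ_2 = 6(S'(1) - Δ_1) = 18.
Forward elimination and back-substitution give σ_0 = 50, σ_1 = -46, σ_2 = 32.

50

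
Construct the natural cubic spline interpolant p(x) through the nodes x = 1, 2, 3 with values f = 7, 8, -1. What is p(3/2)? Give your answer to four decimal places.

Write M_i for p''(x_i). With h_i = 1, 1 and divided differences Δ_i = 1, -9, the continuity of p' gives the tridiagonal system
  1·M_0 + 4·M_1 + 1·M_2 = 6(Δ_1 - Δ_0) = -60
Natural end conditions: M_0 = M_2 = 0.
Solving the tridiagonal system: M_0 = 0, M_1 = -15, M_2 = 0.
On [1, 2], p(x) = 7 + 7/2·(x - 1) + 0·(x - 1)² - 5/2·(x - 1)³.
With (x - 1) = 1/2: p(3/2) = 135/16.

8.4375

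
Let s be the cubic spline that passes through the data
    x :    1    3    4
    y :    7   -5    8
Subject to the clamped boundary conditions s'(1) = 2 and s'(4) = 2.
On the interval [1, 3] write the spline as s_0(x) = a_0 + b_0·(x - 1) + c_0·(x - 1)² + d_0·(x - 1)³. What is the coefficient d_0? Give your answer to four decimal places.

5.7500

Write M_i for s''(x_i). With h_i = 2, 1 and divided differences Δ_i = -6, 13, the continuity of s' gives the tridiagonal system
  2·M_0 + 6·M_1 + 1·M_2 = 6(Δ_1 - Δ_0) = 114
Clamped end conditions give two more equations: 2h_0·M_0 + h_0·M_1 = 6(Δ_0 - s'(1)) = -48 and h_1·M_1 + 2h_1·M_2 = 6(s'(4) - Δ_1) = -66.
Solving the tridiagonal system: M_0 = -31, M_1 = 38, M_2 = -52.
On [1, 3], with s_0(x) = a_0 + b_0·(x - 1) + c_0·(x - 1)² + d_0·(x - 1)³: c_0 = M_0/2 = -31/2, d_0 = (M_1 - M_0)/(6h_0) = 23/4, b_0 = Δ_0 - h_0(2M_0 + M_1)/6 = 2.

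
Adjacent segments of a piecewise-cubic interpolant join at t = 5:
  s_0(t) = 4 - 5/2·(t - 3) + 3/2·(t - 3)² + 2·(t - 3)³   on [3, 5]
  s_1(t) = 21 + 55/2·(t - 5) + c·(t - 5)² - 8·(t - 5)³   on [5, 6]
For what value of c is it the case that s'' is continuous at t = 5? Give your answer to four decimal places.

13.5000

s_0''(t) = 3 + 12·(t - 3), so s_0''(5) = 27. On the right, s_1''(5) = 2c, so c = 27/2.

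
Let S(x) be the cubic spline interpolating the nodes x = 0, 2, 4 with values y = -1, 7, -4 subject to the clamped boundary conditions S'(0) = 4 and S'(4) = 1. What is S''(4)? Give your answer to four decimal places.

Write M_i for S''(x_i). With h_i = 2, 2 and divided differences Δ_i = 4, -11/2, the continuity of S' gives the tridiagonal system
  2·M_0 + 8·M_1 + 2·M_2 = 6(Δ_1 - Δ_0) = -57
Clamped end conditions give two more equations: 2h_0·M_0 + h_0·M_1 = 6(Δ_0 - S'(0)) = 0 and h_1·M_1 + 2h_1·M_2 = 6(S'(4) - Δ_1) = 39.
Solving: M_0 = 51/8, M_1 = -51/4, M_2 = 129/8.

16.1250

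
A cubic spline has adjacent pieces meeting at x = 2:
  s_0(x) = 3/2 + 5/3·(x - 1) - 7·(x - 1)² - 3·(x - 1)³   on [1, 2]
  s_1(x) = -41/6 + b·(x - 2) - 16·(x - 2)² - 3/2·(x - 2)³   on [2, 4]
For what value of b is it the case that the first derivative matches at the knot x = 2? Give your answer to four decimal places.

s_0'(x) = 5/3 - 14·(x - 1) - 9·(x - 1)², so s_0'(2) = -64/3. On the right, s_1'(2) = b, so b = -64/3.

-21.3333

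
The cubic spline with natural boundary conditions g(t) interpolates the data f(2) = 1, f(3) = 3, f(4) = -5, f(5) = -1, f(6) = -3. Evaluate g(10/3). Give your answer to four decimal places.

0.3280

With m_i denoting the second derivative at x_i, h_i = 1, 1, 1, 1, and Δ_i = (y_(i+1) − y_i)/h_i = 2, -8, 4, -2:
  1·m_0 + 4·m_1 + 1·m_2 = 6(Δ_1 - Δ_0) = -60
  1·m_1 + 4·m_2 + 1·m_3 = 6(Δ_2 - Δ_1) = 72
  1·m_2 + 4·m_3 + 1·m_4 = 6(Δ_3 - Δ_2) = -36
Natural end conditions: m_0 = m_4 = 0.
Solving the tridiagonal system: m_0 = 0, m_1 = -153/7, m_2 = 192/7, m_3 = -111/7, m_4 = 0.
On [3, 4], g(t) = 3 - 37/7·(t - 3) - 153/14·(t - 3)² + 115/14·(t - 3)³.
With (t - 3) = 1/3: g(10/3) = 62/189.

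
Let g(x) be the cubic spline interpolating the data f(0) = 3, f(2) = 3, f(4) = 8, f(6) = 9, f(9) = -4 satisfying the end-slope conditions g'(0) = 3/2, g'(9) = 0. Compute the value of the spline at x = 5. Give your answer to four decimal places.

With m_i denoting the second derivative at x_i, h_i = 2, 2, 2, 3, and Δ_i = (y_(i+1) − y_i)/h_i = 0, 5/2, 1/2, -13/3:
  2·m_0 + 8·m_1 + 2·m_2 = 6(Δ_1 - Δ_0) = 15
  2·m_1 + 8·m_2 + 2·m_3 = 6(Δ_2 - Δ_1) = -12
  2·m_2 + 10·m_3 + 3·m_4 = 6(Δ_3 - Δ_2) = -29
Clamped end conditions give two more equations: 2h_0·m_0 + h_0·m_1 = 6(Δ_0 - g'(0)) = -9 and h_3·m_3 + 2h_3·m_4 = 6(g'(9) - Δ_3) = 26.
Solving the tridiagonal system: m_0 = -1049/276, m_1 = 214/69, m_2 = -305/276, m_3 = -323/69, m_4 = 307/46.
On [4, 6], g(x) = 8 + 193/69·(x - 4) - 305/552·(x - 4)² - 329/1104·(x - 4)³.
With (x - 4) = 1: g(5) = 10981/1104.

9.9466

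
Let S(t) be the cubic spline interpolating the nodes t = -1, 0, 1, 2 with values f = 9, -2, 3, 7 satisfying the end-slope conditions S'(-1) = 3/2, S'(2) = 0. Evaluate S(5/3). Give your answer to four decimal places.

6.5926

Write M_i for S''(x_i). With h_i = 1, 1, 1 and divided differences Δ_i = -11, 5, 4, the continuity of S' gives the tridiagonal system
  1·M_0 + 4·M_1 + 1·M_2 = 6(Δ_1 - Δ_0) = 96
  1·M_1 + 4·M_2 + 1·M_3 = 6(Δ_2 - Δ_1) = -6
Clamped end conditions give two more equations: 2h_0·M_0 + h_0·M_1 = 6(Δ_0 - S'(-1)) = -75 and h_2·M_2 + 2h_2·M_3 = 6(S'(2) - Δ_2) = -24.
Forward elimination and back-substitution give M_0 = -58, M_1 = 41, M_2 = -10, M_3 = -7.
On [1, 2], S(t) = 3 + 17/2·(t - 1) - 5·(t - 1)² + 1/2·(t - 1)³.
With (t - 1) = 2/3: S(5/3) = 178/27.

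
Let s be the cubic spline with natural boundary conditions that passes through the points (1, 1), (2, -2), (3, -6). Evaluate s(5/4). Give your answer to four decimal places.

0.3086

Let M_i = s''(x_i). Step sizes h_i = 1, 1; slopes of the chords Δ_i = (y_(i+1) - y_i)/h_i = -3, -4.
  1·M_0 + 4·M_1 + 1·M_2 = 6(Δ_1 - Δ_0) = -6
Natural end conditions: M_0 = M_2 = 0.
Solving the tridiagonal system: M_0 = 0, M_1 = -3/2, M_2 = 0.
On [1, 2], s(x) = 1 - 11/4·(x - 1) + 0·(x - 1)² - 1/4·(x - 1)³.
With (x - 1) = 1/4: s(5/4) = 79/256.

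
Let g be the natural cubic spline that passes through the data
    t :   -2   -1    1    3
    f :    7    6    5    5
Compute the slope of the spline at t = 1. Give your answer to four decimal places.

Put m_i = g'' at the i-th knot. Here h = (1, 2, 2) and Δ = (-1, -1/2, 0), so the interior equations h_(i-1)·m_(i-1) + 2(h_(i-1)+h_i)·m_i + h_i·m_(i+1) = 6(Δ_i − Δ_(i-1)) read
  1·m_0 + 6·m_1 + 2·m_2 = 6(Δ_1 - Δ_0) = 3
  2·m_1 + 8·m_2 + 2·m_3 = 6(Δ_2 - Δ_1) = 3
Natural end conditions: m_0 = m_3 = 0.
Forward elimination and back-substitution give m_0 = 0, m_1 = 9/22, m_2 = 3/11, m_3 = 0.
On [1, 3], g'(t) = b_2 + 2c_2·(t - 1) + 3d_2·(t - 1)² with b_2 = Δ_2 - h_2(2m_2 + m_3)/6 = -2/11, c_2 = m_2/2 = 3/22, d_2 = (m_3 - m_2)/(6h_2) = -1/44. So g'(1) = -2/11.

-0.1818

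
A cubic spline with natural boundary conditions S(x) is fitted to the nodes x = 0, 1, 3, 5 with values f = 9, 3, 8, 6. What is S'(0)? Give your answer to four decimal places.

-7.7045

Let σ_i = S''(x_i). Step sizes h_i = 1, 2, 2; slopes of the chords Δ_i = (y_(i+1) - y_i)/h_i = -6, 5/2, -1.
  1·σ_0 + 6·σ_1 + 2·σ_2 = 6(Δ_1 - Δ_0) = 51
  2·σ_1 + 8·σ_2 + 2·σ_3 = 6(Δ_2 - Δ_1) = -21
Natural end conditions: σ_0 = σ_3 = 0.
Hence σ_0 = 0, σ_1 = 225/22, σ_2 = -57/11, σ_3 = 0.
On [0, 1], S'(x) = b_0 + 2c_0·x + 3d_0·x² with b_0 = Δ_0 - h_0(2σ_0 + σ_1)/6 = -339/44, c_0 = σ_0/2 = 0, d_0 = (σ_1 - σ_0)/(6h_0) = 75/44. So S'(0) = -339/44.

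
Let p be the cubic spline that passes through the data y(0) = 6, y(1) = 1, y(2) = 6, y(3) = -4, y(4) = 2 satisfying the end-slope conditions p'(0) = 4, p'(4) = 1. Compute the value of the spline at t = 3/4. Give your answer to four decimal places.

Write M_i for p''(x_i). With h_i = 1, 1, 1, 1 and divided differences Δ_i = -5, 5, -10, 6, the continuity of p' gives the tridiagonal system
  1·M_0 + 4·M_1 + 1·M_2 = 6(Δ_1 - Δ_0) = 60
  1·M_1 + 4·M_2 + 1·M_3 = 6(Δ_2 - Δ_1) = -90
  1·M_2 + 4·M_3 + 1·M_4 = 6(Δ_3 - Δ_2) = 96
Clamped end conditions give two more equations: 2h_0·M_0 + h_0·M_1 = 6(Δ_0 - p'(0)) = -54 and h_3·M_3 + 2h_3·M_4 = 6(p'(4) - Δ_3) = -30.
Solving: M_0 = -1275/28, M_1 = 519/14, M_2 = -171/4, M_3 = 615/14, M_4 = -1035/28.
On [0, 1], p(t) = 6 + 4·t - 1275/56·t² + 771/56·t³.
With t = 3/4: p(3/4) = 7173/3584.

2.0014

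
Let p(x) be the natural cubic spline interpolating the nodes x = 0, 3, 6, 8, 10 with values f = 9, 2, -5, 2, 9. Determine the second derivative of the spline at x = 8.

With m_i denoting the second derivative at x_i, h_i = 3, 3, 2, 2, and Δ_i = (y_(i+1) − y_i)/h_i = -7/3, -7/3, 7/2, 7/2:
  3·m_0 + 12·m_1 + 3·m_2 = 6(Δ_1 - Δ_0) = 0
  3·m_1 + 10·m_2 + 2·m_3 = 6(Δ_2 - Δ_1) = 35
  2·m_2 + 8·m_3 + 2·m_4 = 6(Δ_3 - Δ_2) = 0
Natural end conditions: m_0 = m_4 = 0.
Solving: m_0 = 0, m_1 = -1, m_2 = 4, m_3 = -1, m_4 = 0.

-1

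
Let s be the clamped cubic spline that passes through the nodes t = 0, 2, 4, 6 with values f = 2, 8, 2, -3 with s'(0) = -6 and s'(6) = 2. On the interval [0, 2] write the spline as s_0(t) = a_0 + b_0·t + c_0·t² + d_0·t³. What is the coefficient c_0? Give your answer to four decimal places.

Let σ_i = s''(x_i). Step sizes h_i = 2, 2, 2; slopes of the chords Δ_i = (y_(i+1) - y_i)/h_i = 3, -3, -5/2.
  2·σ_0 + 8·σ_1 + 2·σ_2 = 6(Δ_1 - Δ_0) = -36
  2·σ_1 + 8·σ_2 + 2·σ_3 = 6(Δ_2 - Δ_1) = 3
Clamped end conditions give two more equations: 2h_0·σ_0 + h_0·σ_1 = 6(Δ_0 - s'(0)) = 54 and h_2·σ_2 + 2h_2·σ_3 = 6(s'(6) - Δ_2) = 27.
Hence σ_0 = 109/6, σ_1 = -28/3, σ_2 = 7/6, σ_3 = 37/6.
On [0, 2], with s_0(t) = a_0 + b_0·t + c_0·t² + d_0·t³: c_0 = σ_0/2 = 109/12, d_0 = (σ_1 - σ_0)/(6h_0) = -55/24, b_0 = Δ_0 - h_0(2σ_0 + σ_1)/6 = -6.

9.0833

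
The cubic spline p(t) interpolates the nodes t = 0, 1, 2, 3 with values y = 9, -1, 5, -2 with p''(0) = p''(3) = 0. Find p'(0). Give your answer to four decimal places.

Put M_i = p'' at the i-th knot. Here h = (1, 1, 1) and Δ = (-10, 6, -7), so the interior equations h_(i-1)·M_(i-1) + 2(h_(i-1)+h_i)·M_i + h_i·M_(i+1) = 6(Δ_i − Δ_(i-1)) read
  1·M_0 + 4·M_1 + 1·M_2 = 6(Δ_1 - Δ_0) = 96
  1·M_1 + 4·M_2 + 1·M_3 = 6(Δ_2 - Δ_1) = -78
Natural end conditions: M_0 = M_3 = 0.
Hence M_0 = 0, M_1 = 154/5, M_2 = -136/5, M_3 = 0.
On [0, 1], p'(t) = b_0 + 2c_0·t + 3d_0·t² with b_0 = Δ_0 - h_0(2M_0 + M_1)/6 = -227/15, c_0 = M_0/2 = 0, d_0 = (M_1 - M_0)/(6h_0) = 77/15. So p'(0) = -227/15.

-15.1333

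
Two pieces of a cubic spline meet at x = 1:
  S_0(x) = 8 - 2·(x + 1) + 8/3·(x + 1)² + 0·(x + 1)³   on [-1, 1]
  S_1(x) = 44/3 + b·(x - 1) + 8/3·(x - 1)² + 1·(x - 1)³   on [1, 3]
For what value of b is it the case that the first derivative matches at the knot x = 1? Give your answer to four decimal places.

8.6667

S_0'(x) = -2 + 16/3·(x + 1) + 0·(x + 1)², so S_0'(1) = 26/3. On the right, S_1'(1) = b, so b = 26/3.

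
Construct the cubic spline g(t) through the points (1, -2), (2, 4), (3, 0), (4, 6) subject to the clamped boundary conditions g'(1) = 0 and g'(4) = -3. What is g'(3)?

With M_i denoting the second derivative at x_i, h_i = 1, 1, 1, and Δ_i = (y_(i+1) − y_i)/h_i = 6, -4, 6:
  1·M_0 + 4·M_1 + 1·M_2 = 6(Δ_1 - Δ_0) = -60
  1·M_1 + 4·M_2 + 1·M_3 = 6(Δ_2 - Δ_1) = 60
Clamped end conditions give two more equations: 2h_0·M_0 + h_0·M_1 = 6(Δ_0 - g'(1)) = 36 and h_2·M_2 + 2h_2·M_3 = 6(g'(4) - Δ_2) = -54.
Solving: M_0 = 34, M_1 = -32, M_2 = 34, M_3 = -44.
On [3, 4], g'(t) = b_2 + 2c_2·(t - 3) + 3d_2·(t - 3)² with b_2 = Δ_2 - h_2(2M_2 + M_3)/6 = 2, c_2 = M_2/2 = 17, d_2 = (M_3 - M_2)/(6h_2) = -13. So g'(3) = 2.

2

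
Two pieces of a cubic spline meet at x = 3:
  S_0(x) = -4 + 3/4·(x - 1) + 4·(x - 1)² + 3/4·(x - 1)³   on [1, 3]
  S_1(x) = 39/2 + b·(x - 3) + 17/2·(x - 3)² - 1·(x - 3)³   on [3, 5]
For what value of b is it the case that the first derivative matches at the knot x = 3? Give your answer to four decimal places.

25.7500

S_0'(x) = 3/4 + 8·(x - 1) + 9/4·(x - 1)², so S_0'(3) = 103/4. On the right, S_1'(3) = b, so b = 103/4.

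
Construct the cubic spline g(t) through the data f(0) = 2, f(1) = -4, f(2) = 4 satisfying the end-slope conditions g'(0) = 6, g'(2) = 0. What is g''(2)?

Let M_i = g''(x_i). Step sizes h_i = 1, 1; slopes of the chords Δ_i = (y_(i+1) - y_i)/h_i = -6, 8.
  1·M_0 + 4·M_1 + 1·M_2 = 6(Δ_1 - Δ_0) = 84
Clamped end conditions give two more equations: 2h_0·M_0 + h_0·M_1 = 6(Δ_0 - g'(0)) = -72 and h_1·M_1 + 2h_1·M_2 = 6(g'(2) - Δ_1) = -48.
Forward elimination and back-substitution give M_0 = -60, M_1 = 48, M_2 = -48.

-48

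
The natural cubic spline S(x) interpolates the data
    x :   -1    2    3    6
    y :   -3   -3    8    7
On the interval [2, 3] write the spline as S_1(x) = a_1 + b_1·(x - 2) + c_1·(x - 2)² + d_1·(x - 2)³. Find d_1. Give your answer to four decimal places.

-3.1905

With M_i denoting the second derivative at x_i, h_i = 3, 1, 3, and Δ_i = (y_(i+1) − y_i)/h_i = 0, 11, -1/3:
  3·M_0 + 8·M_1 + 1·M_2 = 6(Δ_1 - Δ_0) = 66
  1·M_1 + 8·M_2 + 3·M_3 = 6(Δ_2 - Δ_1) = -68
Natural end conditions: M_0 = M_3 = 0.
Solving: M_0 = 0, M_1 = 596/63, M_2 = -610/63, M_3 = 0.
On [2, 3], with S_1(x) = a_1 + b_1·(x - 2) + c_1·(x - 2)² + d_1·(x - 2)³: c_1 = M_1/2 = 298/63, d_1 = (M_2 - M_1)/(6h_1) = -67/21, b_1 = Δ_1 - h_1(2M_1 + M_2)/6 = 596/63.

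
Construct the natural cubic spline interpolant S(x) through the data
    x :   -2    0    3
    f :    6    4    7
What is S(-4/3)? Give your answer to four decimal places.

5.0963

Put σ_i = S'' at the i-th knot. Here h = (2, 3) and Δ = (-1, 1), so the interior equations h_(i-1)·σ_(i-1) + 2(h_(i-1)+h_i)·σ_i + h_i·σ_(i+1) = 6(Δ_i − Δ_(i-1)) read
  2·σ_0 + 10·σ_1 + 3·σ_2 = 6(Δ_1 - Δ_0) = 12
Natural end conditions: σ_0 = σ_2 = 0.
Solving: σ_0 = 0, σ_1 = 6/5, σ_2 = 0.
On [-2, 0], S(x) = 6 - 7/5·(x + 2) + 0·(x + 2)² + 1/10·(x + 2)³.
With (x + 2) = 2/3: S(-4/3) = 688/135.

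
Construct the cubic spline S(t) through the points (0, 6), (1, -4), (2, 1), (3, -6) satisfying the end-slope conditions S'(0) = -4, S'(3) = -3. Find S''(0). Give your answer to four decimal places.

-38.5333

Write M_i for S''(x_i). With h_i = 1, 1, 1 and divided differences Δ_i = -10, 5, -7, the continuity of S' gives the tridiagonal system
  1·M_0 + 4·M_1 + 1·M_2 = 6(Δ_1 - Δ_0) = 90
  1·M_1 + 4·M_2 + 1·M_3 = 6(Δ_2 - Δ_1) = -72
Clamped end conditions give two more equations: 2h_0·M_0 + h_0·M_1 = 6(Δ_0 - S'(0)) = -36 and h_2·M_2 + 2h_2·M_3 = 6(S'(3) - Δ_2) = 24.
Solving: M_0 = -578/15, M_1 = 616/15, M_2 = -536/15, M_3 = 448/15.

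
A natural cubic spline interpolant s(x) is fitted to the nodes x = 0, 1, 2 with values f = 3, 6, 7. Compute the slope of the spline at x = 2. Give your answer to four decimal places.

0.5000

Write m_i for s''(x_i). With h_i = 1, 1 and divided differences Δ_i = 3, 1, the continuity of s' gives the tridiagonal system
  1·m_0 + 4·m_1 + 1·m_2 = 6(Δ_1 - Δ_0) = -12
Natural end conditions: m_0 = m_2 = 0.
Solving: m_0 = 0, m_1 = -3, m_2 = 0.
On [1, 2], s'(x) = b_1 + 2c_1·(x - 1) + 3d_1·(x - 1)² with b_1 = Δ_1 - h_1(2m_1 + m_2)/6 = 2, c_1 = m_1/2 = -3/2, d_1 = (m_2 - m_1)/(6h_1) = 1/2. So s'(2) = 1/2.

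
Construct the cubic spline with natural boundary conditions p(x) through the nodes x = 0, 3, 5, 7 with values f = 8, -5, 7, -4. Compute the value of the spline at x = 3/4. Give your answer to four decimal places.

Write M_i for p''(x_i). With h_i = 3, 2, 2 and divided differences Δ_i = -13/3, 6, -11/2, the continuity of p' gives the tridiagonal system
  3·M_0 + 10·M_1 + 2·M_2 = 6(Δ_1 - Δ_0) = 62
  2·M_1 + 8·M_2 + 2·M_3 = 6(Δ_2 - Δ_1) = -69
Natural end conditions: M_0 = M_3 = 0.
Hence M_0 = 0, M_1 = 317/38, M_2 = -407/38, M_3 = 0.
On [0, 3], p(x) = 8 - 1939/228·x + 0·x² + 317/684·x³.
With x = 3/4: p(3/4) = 8839/4864.

1.8172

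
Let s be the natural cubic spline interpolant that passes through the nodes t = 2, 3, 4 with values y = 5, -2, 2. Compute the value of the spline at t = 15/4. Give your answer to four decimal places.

With M_i denoting the second derivative at x_i, h_i = 1, 1, and Δ_i = (y_(i+1) − y_i)/h_i = -7, 4:
  1·M_0 + 4·M_1 + 1·M_2 = 6(Δ_1 - Δ_0) = 66
Natural end conditions: M_0 = M_2 = 0.
Solving: M_0 = 0, M_1 = 33/2, M_2 = 0.
On [3, 4], s(t) = -2 - 3/2·(t - 3) + 33/4·(t - 3)² - 11/4·(t - 3)³.
With (t - 3) = 3/4: s(15/4) = 91/256.

0.3555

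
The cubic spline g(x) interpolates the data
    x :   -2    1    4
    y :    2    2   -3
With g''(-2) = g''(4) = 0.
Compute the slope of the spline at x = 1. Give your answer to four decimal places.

-0.8333

Let σ_i = g''(x_i). Step sizes h_i = 3, 3; slopes of the chords Δ_i = (y_(i+1) - y_i)/h_i = 0, -5/3.
  3·σ_0 + 12·σ_1 + 3·σ_2 = 6(Δ_1 - Δ_0) = -10
Natural end conditions: σ_0 = σ_2 = 0.
Hence σ_0 = 0, σ_1 = -5/6, σ_2 = 0.
On [1, 4], g'(x) = b_1 + 2c_1·(x - 1) + 3d_1·(x - 1)² with b_1 = Δ_1 - h_1(2σ_1 + σ_2)/6 = -5/6, c_1 = σ_1/2 = -5/12, d_1 = (σ_2 - σ_1)/(6h_1) = 5/108. So g'(1) = -5/6.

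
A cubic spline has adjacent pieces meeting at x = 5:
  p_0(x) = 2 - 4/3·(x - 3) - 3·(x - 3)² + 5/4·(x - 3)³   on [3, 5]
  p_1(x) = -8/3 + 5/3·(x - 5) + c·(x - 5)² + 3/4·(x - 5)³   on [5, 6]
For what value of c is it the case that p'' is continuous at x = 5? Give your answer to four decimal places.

4.5000

p_0''(x) = -6 + 15/2·(x - 3), so p_0''(5) = 9. On the right, p_1''(5) = 2c, so c = 9/2.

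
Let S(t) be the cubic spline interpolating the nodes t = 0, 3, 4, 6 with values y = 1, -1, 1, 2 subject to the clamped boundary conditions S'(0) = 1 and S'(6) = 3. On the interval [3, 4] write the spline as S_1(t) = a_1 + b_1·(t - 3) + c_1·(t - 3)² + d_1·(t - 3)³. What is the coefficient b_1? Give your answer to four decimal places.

1.3929

Let M_i = S''(x_i). Step sizes h_i = 3, 1, 2; slopes of the chords Δ_i = (y_(i+1) - y_i)/h_i = -2/3, 2, 1/2.
  3·M_0 + 8·M_1 + 1·M_2 = 6(Δ_1 - Δ_0) = 16
  1·M_1 + 6·M_2 + 2·M_3 = 6(Δ_2 - Δ_1) = -9
Clamped end conditions give two more equations: 2h_0·M_0 + h_0·M_1 = 6(Δ_0 - S'(0)) = -10 and h_2·M_2 + 2h_2·M_3 = 6(S'(6) - Δ_2) = 15.
Solving the tridiagonal system: M_0 = -151/42, M_1 = 27/7, M_2 = -57/14, M_3 = 81/14.
On [3, 4], with S_1(t) = a_1 + b_1·(t - 3) + c_1·(t - 3)² + d_1·(t - 3)³: c_1 = M_1/2 = 27/14, d_1 = (M_2 - M_1)/(6h_1) = -37/28, b_1 = Δ_1 - h_1(2M_1 + M_2)/6 = 39/28.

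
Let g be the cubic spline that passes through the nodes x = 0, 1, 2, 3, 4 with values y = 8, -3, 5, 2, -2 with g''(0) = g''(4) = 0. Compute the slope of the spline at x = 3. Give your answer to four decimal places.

-5.7143

Put M_i = g'' at the i-th knot. Here h = (1, 1, 1, 1) and Δ = (-11, 8, -3, -4), so the interior equations h_(i-1)·M_(i-1) + 2(h_(i-1)+h_i)·M_i + h_i·M_(i+1) = 6(Δ_i − Δ_(i-1)) read
  1·M_0 + 4·M_1 + 1·M_2 = 6(Δ_1 - Δ_0) = 114
  1·M_1 + 4·M_2 + 1·M_3 = 6(Δ_2 - Δ_1) = -66
  1·M_2 + 4·M_3 + 1·M_4 = 6(Δ_3 - Δ_2) = -6
Natural end conditions: M_0 = M_4 = 0.
Hence M_0 = 0, M_1 = 246/7, M_2 = -186/7, M_3 = 36/7, M_4 = 0.
On [3, 4], g'(x) = b_3 + 2c_3·(x - 3) + 3d_3·(x - 3)² with b_3 = Δ_3 - h_3(2M_3 + M_4)/6 = -40/7, c_3 = M_3/2 = 18/7, d_3 = (M_4 - M_3)/(6h_3) = -6/7. So g'(3) = -40/7.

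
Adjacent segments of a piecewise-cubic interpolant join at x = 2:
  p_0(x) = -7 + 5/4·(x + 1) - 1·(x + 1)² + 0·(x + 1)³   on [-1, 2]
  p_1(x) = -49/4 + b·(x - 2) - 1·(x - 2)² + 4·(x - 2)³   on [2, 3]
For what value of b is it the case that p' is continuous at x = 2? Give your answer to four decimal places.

-4.7500

p_0'(x) = 5/4 - 2·(x + 1) + 0·(x + 1)², so p_0'(2) = -19/4. On the right, p_1'(2) = b, so b = -19/4.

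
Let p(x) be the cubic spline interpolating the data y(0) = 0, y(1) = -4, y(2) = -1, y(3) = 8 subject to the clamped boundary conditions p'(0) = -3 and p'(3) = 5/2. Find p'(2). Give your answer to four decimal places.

Put m_i = p'' at the i-th knot. Here h = (1, 1, 1) and Δ = (-4, 3, 9), so the interior equations h_(i-1)·m_(i-1) + 2(h_(i-1)+h_i)·m_i + h_i·m_(i+1) = 6(Δ_i − Δ_(i-1)) read
  1·m_0 + 4·m_1 + 1·m_2 = 6(Δ_1 - Δ_0) = 42
  1·m_1 + 4·m_2 + 1·m_3 = 6(Δ_2 - Δ_1) = 36
Clamped end conditions give two more equations: 2h_0·m_0 + h_0·m_1 = 6(Δ_0 - p'(0)) = -6 and h_2·m_2 + 2h_2·m_3 = 6(p'(3) - Δ_2) = -39.
Solving the tridiagonal system: m_0 = -113/15, m_1 = 136/15, m_2 = 199/15, m_3 = -392/15.
On [2, 3], p'(x) = b_2 + 2c_2·(x - 2) + 3d_2·(x - 2)² with b_2 = Δ_2 - h_2(2m_2 + m_3)/6 = 134/15, c_2 = m_2/2 = 199/30, d_2 = (m_3 - m_2)/(6h_2) = -197/30. So p'(2) = 134/15.

8.9333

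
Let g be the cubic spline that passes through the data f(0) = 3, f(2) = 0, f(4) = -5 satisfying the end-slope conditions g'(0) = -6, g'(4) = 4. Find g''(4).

With M_i denoting the second derivative at x_i, h_i = 2, 2, and Δ_i = (y_(i+1) − y_i)/h_i = -3/2, -5/2:
  2·M_0 + 8·M_1 + 2·M_2 = 6(Δ_1 - Δ_0) = -6
Clamped end conditions give two more equations: 2h_0·M_0 + h_0·M_1 = 6(Δ_0 - g'(0)) = 27 and h_1·M_1 + 2h_1·M_2 = 6(g'(4) - Δ_1) = 39.
Solving the tridiagonal system: M_0 = 10, M_1 = -13/2, M_2 = 13.

13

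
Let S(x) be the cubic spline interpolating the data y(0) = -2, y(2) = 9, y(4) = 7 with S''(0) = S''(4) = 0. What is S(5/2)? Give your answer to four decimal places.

9.5664

Put M_i = S'' at the i-th knot. Here h = (2, 2) and Δ = (11/2, -1), so the interior equations h_(i-1)·M_(i-1) + 2(h_(i-1)+h_i)·M_i + h_i·M_(i+1) = 6(Δ_i − Δ_(i-1)) read
  2·M_0 + 8·M_1 + 2·M_2 = 6(Δ_1 - Δ_0) = -39
Natural end conditions: M_0 = M_2 = 0.
Hence M_0 = 0, M_1 = -39/8, M_2 = 0.
On [2, 4], S(x) = 9 + 9/4·(x - 2) - 39/16·(x - 2)² + 13/32·(x - 2)³.
With (x - 2) = 1/2: S(5/2) = 2449/256.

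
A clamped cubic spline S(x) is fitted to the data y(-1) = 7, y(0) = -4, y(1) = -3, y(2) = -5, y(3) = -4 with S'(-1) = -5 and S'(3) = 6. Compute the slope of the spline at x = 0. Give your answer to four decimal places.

Put m_i = S'' at the i-th knot. Here h = (1, 1, 1, 1) and Δ = (-11, 1, -2, 1), so the interior equations h_(i-1)·m_(i-1) + 2(h_(i-1)+h_i)·m_i + h_i·m_(i+1) = 6(Δ_i − Δ_(i-1)) read
  1·m_0 + 4·m_1 + 1·m_2 = 6(Δ_1 - Δ_0) = 72
  1·m_1 + 4·m_2 + 1·m_3 = 6(Δ_2 - Δ_1) = -18
  1·m_2 + 4·m_3 + 1·m_4 = 6(Δ_3 - Δ_2) = 18
Clamped end conditions give two more equations: 2h_0·m_0 + h_0·m_1 = 6(Δ_0 - S'(-1)) = -36 and h_3·m_3 + 2h_3·m_4 = 6(S'(3) - Δ_3) = 30.
Solving: m_0 = -229/7, m_1 = 206/7, m_2 = -13, m_3 = 32/7, m_4 = 89/7.
On [0, 1], S'(x) = b_1 + 2c_1·x + 3d_1·x² with b_1 = Δ_1 - h_1(2m_1 + m_2)/6 = -93/14, c_1 = m_1/2 = 103/7, d_1 = (m_2 - m_1)/(6h_1) = -99/14. So S'(0) = -93/14.

-6.6429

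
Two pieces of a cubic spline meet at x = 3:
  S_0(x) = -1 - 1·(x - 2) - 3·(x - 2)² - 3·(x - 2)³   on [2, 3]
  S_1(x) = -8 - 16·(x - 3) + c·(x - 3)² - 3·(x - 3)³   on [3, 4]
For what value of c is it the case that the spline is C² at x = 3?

S_0''(x) = -6 - 18·(x - 2), so S_0''(3) = -24. On the right, S_1''(3) = 2c, so c = -12.

-12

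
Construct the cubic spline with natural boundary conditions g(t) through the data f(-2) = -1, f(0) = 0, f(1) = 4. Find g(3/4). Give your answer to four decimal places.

Let M_i = g''(x_i). Step sizes h_i = 2, 1; slopes of the chords Δ_i = (y_(i+1) - y_i)/h_i = 1/2, 4.
  2·M_0 + 6·M_1 + 1·M_2 = 6(Δ_1 - Δ_0) = 21
Natural end conditions: M_0 = M_2 = 0.
Hence M_0 = 0, M_1 = 7/2, M_2 = 0.
On [0, 1], g(t) = 0 + 17/6·t + 7/4·t² - 7/12·t³.
With t = 3/4: g(3/4) = 733/256.

2.8633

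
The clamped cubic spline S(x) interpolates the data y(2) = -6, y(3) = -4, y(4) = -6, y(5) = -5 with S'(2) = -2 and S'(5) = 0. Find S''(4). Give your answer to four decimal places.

Write m_i for S''(x_i). With h_i = 1, 1, 1 and divided differences Δ_i = 2, -2, 1, the continuity of S' gives the tridiagonal system
  1·m_0 + 4·m_1 + 1·m_2 = 6(Δ_1 - Δ_0) = -24
  1·m_1 + 4·m_2 + 1·m_3 = 6(Δ_2 - Δ_1) = 18
Clamped end conditions give two more equations: 2h_0·m_0 + h_0·m_1 = 6(Δ_0 - S'(2)) = 24 and h_2·m_2 + 2h_2·m_3 = 6(S'(5) - Δ_2) = -6.
Hence m_0 = 278/15, m_1 = -196/15, m_2 = 146/15, m_3 = -118/15.

9.7333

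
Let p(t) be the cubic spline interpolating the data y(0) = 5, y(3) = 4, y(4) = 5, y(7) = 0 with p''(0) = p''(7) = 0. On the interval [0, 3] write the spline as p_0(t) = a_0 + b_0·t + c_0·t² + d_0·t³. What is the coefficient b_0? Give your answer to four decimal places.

Write σ_i for p''(x_i). With h_i = 3, 1, 3 and divided differences Δ_i = -1/3, 1, -5/3, the continuity of p' gives the tridiagonal system
  3·σ_0 + 8·σ_1 + 1·σ_2 = 6(Δ_1 - Δ_0) = 8
  1·σ_1 + 8·σ_2 + 3·σ_3 = 6(Δ_2 - Δ_1) = -16
Natural end conditions: σ_0 = σ_3 = 0.
Forward elimination and back-substitution give σ_0 = 0, σ_1 = 80/63, σ_2 = -136/63, σ_3 = 0.
On [0, 3], with p_0(t) = a_0 + b_0·t + c_0·t² + d_0·t³: c_0 = σ_0/2 = 0, d_0 = (σ_1 - σ_0)/(6h_0) = 40/567, b_0 = Δ_0 - h_0(2σ_0 + σ_1)/6 = -61/63.

-0.9683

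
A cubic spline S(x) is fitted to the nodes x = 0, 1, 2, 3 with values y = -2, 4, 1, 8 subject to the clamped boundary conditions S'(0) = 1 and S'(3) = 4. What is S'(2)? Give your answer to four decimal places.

Let m_i = S''(x_i). Step sizes h_i = 1, 1, 1; slopes of the chords Δ_i = (y_(i+1) - y_i)/h_i = 6, -3, 7.
  1·m_0 + 4·m_1 + 1·m_2 = 6(Δ_1 - Δ_0) = -54
  1·m_1 + 4·m_2 + 1·m_3 = 6(Δ_2 - Δ_1) = 60
Clamped end conditions give two more equations: 2h_0·m_0 + h_0·m_1 = 6(Δ_0 - S'(0)) = 30 and h_2·m_2 + 2h_2·m_3 = 6(S'(3) - Δ_2) = -18.
Solving the tridiagonal system: m_0 = 144/5, m_1 = -138/5, m_2 = 138/5, m_3 = -114/5.
On [2, 3], S'(x) = b_2 + 2c_2·(x - 2) + 3d_2·(x - 2)² with b_2 = Δ_2 - h_2(2m_2 + m_3)/6 = 8/5, c_2 = m_2/2 = 69/5, d_2 = (m_3 - m_2)/(6h_2) = -42/5. So S'(2) = 8/5.

1.6000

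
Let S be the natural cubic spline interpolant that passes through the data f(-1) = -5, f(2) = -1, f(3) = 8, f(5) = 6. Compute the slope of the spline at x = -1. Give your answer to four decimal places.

-2.2411

Write M_i for S''(x_i). With h_i = 3, 1, 2 and divided differences Δ_i = 4/3, 9, -1, the continuity of S' gives the tridiagonal system
  3·M_0 + 8·M_1 + 1·M_2 = 6(Δ_1 - Δ_0) = 46
  1·M_1 + 6·M_2 + 2·M_3 = 6(Δ_2 - Δ_1) = -60
Natural end conditions: M_0 = M_3 = 0.
Forward elimination and back-substitution give M_0 = 0, M_1 = 336/47, M_2 = -526/47, M_3 = 0.
On [-1, 2], S'(x) = b_0 + 2c_0·(x + 1) + 3d_0·(x + 1)² with b_0 = Δ_0 - h_0(2M_0 + M_1)/6 = -316/141, c_0 = M_0/2 = 0, d_0 = (M_1 - M_0)/(6h_0) = 56/141. So S'(-1) = -316/141.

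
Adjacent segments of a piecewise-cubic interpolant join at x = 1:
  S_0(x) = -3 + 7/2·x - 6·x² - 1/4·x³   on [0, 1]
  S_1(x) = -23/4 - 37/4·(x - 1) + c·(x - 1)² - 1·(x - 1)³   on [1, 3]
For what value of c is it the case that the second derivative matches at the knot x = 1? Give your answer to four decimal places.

-6.7500

S_0''(x) = -12 - 3/2·x, so S_0''(1) = -27/2. On the right, S_1''(1) = 2c, so c = -27/4.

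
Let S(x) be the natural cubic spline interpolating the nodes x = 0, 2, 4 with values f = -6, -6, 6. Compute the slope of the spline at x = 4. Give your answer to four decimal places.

Let m_i = S''(x_i). Step sizes h_i = 2, 2; slopes of the chords Δ_i = (y_(i+1) - y_i)/h_i = 0, 6.
  2·m_0 + 8·m_1 + 2·m_2 = 6(Δ_1 - Δ_0) = 36
Natural end conditions: m_0 = m_2 = 0.
Solving: m_0 = 0, m_1 = 9/2, m_2 = 0.
On [2, 4], S'(x) = b_1 + 2c_1·(x - 2) + 3d_1·(x - 2)² with b_1 = Δ_1 - h_1(2m_1 + m_2)/6 = 3, c_1 = m_1/2 = 9/4, d_1 = (m_2 - m_1)/(6h_1) = -3/8. So S'(4) = 15/2.

7.5000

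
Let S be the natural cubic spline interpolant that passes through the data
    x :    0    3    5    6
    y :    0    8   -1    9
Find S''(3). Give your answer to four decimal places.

-7.7143

Put σ_i = S'' at the i-th knot. Here h = (3, 2, 1) and Δ = (8/3, -9/2, 10), so the interior equations h_(i-1)·σ_(i-1) + 2(h_(i-1)+h_i)·σ_i + h_i·σ_(i+1) = 6(Δ_i − Δ_(i-1)) read
  3·σ_0 + 10·σ_1 + 2·σ_2 = 6(Δ_1 - Δ_0) = -43
  2·σ_1 + 6·σ_2 + 1·σ_3 = 6(Δ_2 - Δ_1) = 87
Natural end conditions: σ_0 = σ_3 = 0.
Solving the tridiagonal system: σ_0 = 0, σ_1 = -54/7, σ_2 = 239/14, σ_3 = 0.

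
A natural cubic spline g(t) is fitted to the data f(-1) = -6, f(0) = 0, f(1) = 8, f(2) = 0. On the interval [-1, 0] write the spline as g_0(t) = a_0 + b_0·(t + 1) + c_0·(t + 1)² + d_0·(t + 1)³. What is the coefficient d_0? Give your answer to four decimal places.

Let σ_i = g''(x_i). Step sizes h_i = 1, 1, 1; slopes of the chords Δ_i = (y_(i+1) - y_i)/h_i = 6, 8, -8.
  1·σ_0 + 4·σ_1 + 1·σ_2 = 6(Δ_1 - Δ_0) = 12
  1·σ_1 + 4·σ_2 + 1·σ_3 = 6(Δ_2 - Δ_1) = -96
Natural end conditions: σ_0 = σ_3 = 0.
Forward elimination and back-substitution give σ_0 = 0, σ_1 = 48/5, σ_2 = -132/5, σ_3 = 0.
On [-1, 0], with g_0(t) = a_0 + b_0·(t + 1) + c_0·(t + 1)² + d_0·(t + 1)³: c_0 = σ_0/2 = 0, d_0 = (σ_1 - σ_0)/(6h_0) = 8/5, b_0 = Δ_0 - h_0(2σ_0 + σ_1)/6 = 22/5.

1.6000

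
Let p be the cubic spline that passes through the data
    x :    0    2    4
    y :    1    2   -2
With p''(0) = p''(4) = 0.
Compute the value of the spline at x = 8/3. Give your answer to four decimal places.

Let M_i = p''(x_i). Step sizes h_i = 2, 2; slopes of the chords Δ_i = (y_(i+1) - y_i)/h_i = 1/2, -2.
  2·M_0 + 8·M_1 + 2·M_2 = 6(Δ_1 - Δ_0) = -15
Natural end conditions: M_0 = M_2 = 0.
Hence M_0 = 0, M_1 = -15/8, M_2 = 0.
On [2, 4], p(x) = 2 - 3/4·(x - 2) - 15/16·(x - 2)² + 5/32·(x - 2)³.
With (x - 2) = 2/3: p(8/3) = 61/54.

1.1296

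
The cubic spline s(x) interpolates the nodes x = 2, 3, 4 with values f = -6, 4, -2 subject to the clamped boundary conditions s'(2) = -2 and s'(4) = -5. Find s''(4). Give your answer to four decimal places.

With M_i denoting the second derivative at x_i, h_i = 1, 1, and Δ_i = (y_(i+1) − y_i)/h_i = 10, -6:
  1·M_0 + 4·M_1 + 1·M_2 = 6(Δ_1 - Δ_0) = -96
Clamped end conditions give two more equations: 2h_0·M_0 + h_0·M_1 = 6(Δ_0 - s'(2)) = 72 and h_1·M_1 + 2h_1·M_2 = 6(s'(4) - Δ_1) = 6.
Solving: M_0 = 117/2, M_1 = -45, M_2 = 51/2.

25.5000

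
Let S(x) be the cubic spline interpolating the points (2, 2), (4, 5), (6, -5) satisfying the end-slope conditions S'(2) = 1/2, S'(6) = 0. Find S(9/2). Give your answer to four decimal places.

Let σ_i = S''(x_i). Step sizes h_i = 2, 2; slopes of the chords Δ_i = (y_(i+1) - y_i)/h_i = 3/2, -5.
  2·σ_0 + 8·σ_1 + 2·σ_2 = 6(Δ_1 - Δ_0) = -39
Clamped end conditions give two more equations: 2h_0·σ_0 + h_0·σ_1 = 6(Δ_0 - S'(2)) = 6 and h_1·σ_1 + 2h_1·σ_2 = 6(S'(6) - Δ_1) = 30.
Hence σ_0 = 25/4, σ_1 = -19/2, σ_2 = 49/4.
On [4, 6], S(x) = 5 - 11/4·(x - 4) - 19/4·(x - 4)² + 29/16·(x - 4)³.
With (x - 4) = 1/2: S(9/2) = 341/128.

2.6641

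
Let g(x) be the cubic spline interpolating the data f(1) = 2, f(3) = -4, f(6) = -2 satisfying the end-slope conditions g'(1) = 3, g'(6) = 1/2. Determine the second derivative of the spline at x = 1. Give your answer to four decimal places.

Put m_i = g'' at the i-th knot. Here h = (2, 3) and Δ = (-3, 2/3), so the interior equations h_(i-1)·m_(i-1) + 2(h_(i-1)+h_i)·m_i + h_i·m_(i+1) = 6(Δ_i − Δ_(i-1)) read
  2·m_0 + 10·m_1 + 3·m_2 = 6(Δ_1 - Δ_0) = 22
Clamped end conditions give two more equations: 2h_0·m_0 + h_0·m_1 = 6(Δ_0 - g'(1)) = -36 and h_1·m_1 + 2h_1·m_2 = 6(g'(6) - Δ_1) = -1.
Solving the tridiagonal system: m_0 = -117/10, m_1 = 27/5, m_2 = -43/15.

-11.7000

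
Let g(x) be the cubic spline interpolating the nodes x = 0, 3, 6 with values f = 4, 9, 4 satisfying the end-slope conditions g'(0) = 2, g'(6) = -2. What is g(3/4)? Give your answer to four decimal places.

Put M_i = g'' at the i-th knot. Here h = (3, 3) and Δ = (5/3, -5/3), so the interior equations h_(i-1)·M_(i-1) + 2(h_(i-1)+h_i)·M_i + h_i·M_(i+1) = 6(Δ_i − Δ_(i-1)) read
  3·M_0 + 12·M_1 + 3·M_2 = 6(Δ_1 - Δ_0) = -20
Clamped end conditions give two more equations: 2h_0·M_0 + h_0·M_1 = 6(Δ_0 - g'(0)) = -2 and h_1·M_1 + 2h_1·M_2 = 6(g'(6) - Δ_1) = -2.
Solving the tridiagonal system: M_0 = 2/3, M_1 = -2, M_2 = 2/3.
On [0, 3], g(x) = 4 + 2·x + 1/3·x² - 4/27·x³.
With x = 3/4: g(3/4) = 45/8.

5.6250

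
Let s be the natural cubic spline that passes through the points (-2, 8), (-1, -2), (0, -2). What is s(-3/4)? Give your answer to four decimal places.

-2.8203

With m_i denoting the second derivative at x_i, h_i = 1, 1, and Δ_i = (y_(i+1) − y_i)/h_i = -10, 0:
  1·m_0 + 4·m_1 + 1·m_2 = 6(Δ_1 - Δ_0) = 60
Natural end conditions: m_0 = m_2 = 0.
Forward elimination and back-substitution give m_0 = 0, m_1 = 15, m_2 = 0.
On [-1, 0], s(t) = -2 - 5·(t + 1) + 15/2·(t + 1)² - 5/2·(t + 1)³.
With (t + 1) = 1/4: s(-3/4) = -361/128.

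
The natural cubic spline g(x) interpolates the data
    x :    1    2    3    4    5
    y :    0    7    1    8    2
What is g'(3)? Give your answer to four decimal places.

0.5000

Let m_i = g''(x_i). Step sizes h_i = 1, 1, 1, 1; slopes of the chords Δ_i = (y_(i+1) - y_i)/h_i = 7, -6, 7, -6.
  1·m_0 + 4·m_1 + 1·m_2 = 6(Δ_1 - Δ_0) = -78
  1·m_1 + 4·m_2 + 1·m_3 = 6(Δ_2 - Δ_1) = 78
  1·m_2 + 4·m_3 + 1·m_4 = 6(Δ_3 - Δ_2) = -78
Natural end conditions: m_0 = m_4 = 0.
Forward elimination and back-substitution give m_0 = 0, m_1 = -195/7, m_2 = 234/7, m_3 = -195/7, m_4 = 0.
On [3, 4], g'(x) = b_2 + 2c_2·(x - 3) + 3d_2·(x - 3)² with b_2 = Δ_2 - h_2(2m_2 + m_3)/6 = 1/2, c_2 = m_2/2 = 117/7, d_2 = (m_3 - m_2)/(6h_2) = -143/14. So g'(3) = 1/2.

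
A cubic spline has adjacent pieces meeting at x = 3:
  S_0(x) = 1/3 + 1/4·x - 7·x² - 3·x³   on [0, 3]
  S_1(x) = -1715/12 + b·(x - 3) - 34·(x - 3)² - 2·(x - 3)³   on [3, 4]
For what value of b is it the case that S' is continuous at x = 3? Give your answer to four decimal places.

-122.7500

S_0'(x) = 1/4 - 14·x - 9·x², so S_0'(3) = -491/4. On the right, S_1'(3) = b, so b = -491/4.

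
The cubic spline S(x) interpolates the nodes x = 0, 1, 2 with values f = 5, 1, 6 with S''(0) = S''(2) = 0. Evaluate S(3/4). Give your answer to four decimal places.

1.2617

With M_i denoting the second derivative at x_i, h_i = 1, 1, and Δ_i = (y_(i+1) − y_i)/h_i = -4, 5:
  1·M_0 + 4·M_1 + 1·M_2 = 6(Δ_1 - Δ_0) = 54
Natural end conditions: M_0 = M_2 = 0.
Hence M_0 = 0, M_1 = 27/2, M_2 = 0.
On [0, 1], S(x) = 5 - 25/4·x + 0·x² + 9/4·x³.
With x = 3/4: S(3/4) = 323/256.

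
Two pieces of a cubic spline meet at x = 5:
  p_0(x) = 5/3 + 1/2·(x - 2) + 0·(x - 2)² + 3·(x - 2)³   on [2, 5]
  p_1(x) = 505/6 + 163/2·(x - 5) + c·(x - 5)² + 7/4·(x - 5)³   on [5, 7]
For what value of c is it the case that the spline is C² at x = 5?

27

p_0''(x) = 0 + 18·(x - 2), so p_0''(5) = 54. On the right, p_1''(5) = 2c, so c = 27.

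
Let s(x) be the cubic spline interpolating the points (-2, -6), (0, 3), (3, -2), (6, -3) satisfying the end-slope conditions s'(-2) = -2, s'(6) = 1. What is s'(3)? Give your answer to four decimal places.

-2.8026

Let σ_i = s''(x_i). Step sizes h_i = 2, 3, 3; slopes of the chords Δ_i = (y_(i+1) - y_i)/h_i = 9/2, -5/3, -1/3.
  2·σ_0 + 10·σ_1 + 3·σ_2 = 6(Δ_1 - Δ_0) = -37
  3·σ_1 + 12·σ_2 + 3·σ_3 = 6(Δ_2 - Δ_1) = 8
Clamped end conditions give two more equations: 2h_0·σ_0 + h_0·σ_1 = 6(Δ_0 - s'(-2)) = 39 and h_2·σ_2 + 2h_2·σ_3 = 6(s'(6) - Δ_2) = 8.
Solving: σ_0 = 505/38, σ_1 = -269/38, σ_2 = 137/57, σ_3 = 5/38.
On [3, 6], s'(x) = b_2 + 2c_2·(x - 3) + 3d_2·(x - 3)² with b_2 = Δ_2 - h_2(2σ_2 + σ_3)/6 = -213/76, c_2 = σ_2/2 = 137/114, d_2 = (σ_3 - σ_2)/(6h_2) = -259/2052. So s'(3) = -213/76.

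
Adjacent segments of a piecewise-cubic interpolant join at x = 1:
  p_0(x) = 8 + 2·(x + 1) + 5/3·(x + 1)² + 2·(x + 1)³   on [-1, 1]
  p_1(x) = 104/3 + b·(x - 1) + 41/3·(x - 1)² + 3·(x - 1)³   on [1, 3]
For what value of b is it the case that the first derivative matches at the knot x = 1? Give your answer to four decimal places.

32.6667

p_0'(x) = 2 + 10/3·(x + 1) + 6·(x + 1)², so p_0'(1) = 98/3. On the right, p_1'(1) = b, so b = 98/3.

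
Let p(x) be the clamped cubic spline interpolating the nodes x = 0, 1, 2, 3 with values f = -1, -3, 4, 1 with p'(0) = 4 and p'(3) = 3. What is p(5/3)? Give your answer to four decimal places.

Let M_i = p''(x_i). Step sizes h_i = 1, 1, 1; slopes of the chords Δ_i = (y_(i+1) - y_i)/h_i = -2, 7, -3.
  1·M_0 + 4·M_1 + 1·M_2 = 6(Δ_1 - Δ_0) = 54
  1·M_1 + 4·M_2 + 1·M_3 = 6(Δ_2 - Δ_1) = -60
Clamped end conditions give two more equations: 2h_0·M_0 + h_0·M_1 = 6(Δ_0 - p'(0)) = -36 and h_2·M_2 + 2h_2·M_3 = 6(p'(3) - Δ_2) = 36.
Hence M_0 = -98/3, M_1 = 88/3, M_2 = -92/3, M_3 = 100/3.
On [1, 2], p(x) = -3 + 7/3·(x - 1) + 44/3·(x - 1)² - 10·(x - 1)³.
With (x - 1) = 2/3: p(5/3) = 19/9.

2.1111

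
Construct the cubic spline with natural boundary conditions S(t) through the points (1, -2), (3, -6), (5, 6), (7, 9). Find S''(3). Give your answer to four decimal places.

With M_i denoting the second derivative at x_i, h_i = 2, 2, 2, and Δ_i = (y_(i+1) − y_i)/h_i = -2, 6, 3/2:
  2·M_0 + 8·M_1 + 2·M_2 = 6(Δ_1 - Δ_0) = 48
  2·M_1 + 8·M_2 + 2·M_3 = 6(Δ_2 - Δ_1) = -27
Natural end conditions: M_0 = M_3 = 0.
Forward elimination and back-substitution give M_0 = 0, M_1 = 73/10, M_2 = -26/5, M_3 = 0.

7.3000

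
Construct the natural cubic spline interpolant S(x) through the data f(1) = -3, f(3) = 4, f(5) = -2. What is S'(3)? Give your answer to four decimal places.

With σ_i denoting the second derivative at x_i, h_i = 2, 2, and Δ_i = (y_(i+1) − y_i)/h_i = 7/2, -3:
  2·σ_0 + 8·σ_1 + 2·σ_2 = 6(Δ_1 - Δ_0) = -39
Natural end conditions: σ_0 = σ_2 = 0.
Solving the tridiagonal system: σ_0 = 0, σ_1 = -39/8, σ_2 = 0.
On [3, 5], S'(x) = b_1 + 2c_1·(x - 3) + 3d_1·(x - 3)² with b_1 = Δ_1 - h_1(2σ_1 + σ_2)/6 = 1/4, c_1 = σ_1/2 = -39/16, d_1 = (σ_2 - σ_1)/(6h_1) = 13/32. So S'(3) = 1/4.

0.2500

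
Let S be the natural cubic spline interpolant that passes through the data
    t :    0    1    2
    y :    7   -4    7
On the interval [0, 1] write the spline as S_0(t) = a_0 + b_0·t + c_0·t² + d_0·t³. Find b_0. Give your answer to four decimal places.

-16.5000

Let M_i = S''(x_i). Step sizes h_i = 1, 1; slopes of the chords Δ_i = (y_(i+1) - y_i)/h_i = -11, 11.
  1·M_0 + 4·M_1 + 1·M_2 = 6(Δ_1 - Δ_0) = 132
Natural end conditions: M_0 = M_2 = 0.
Solving the tridiagonal system: M_0 = 0, M_1 = 33, M_2 = 0.
On [0, 1], with S_0(t) = a_0 + b_0·t + c_0·t² + d_0·t³: c_0 = M_0/2 = 0, d_0 = (M_1 - M_0)/(6h_0) = 11/2, b_0 = Δ_0 - h_0(2M_0 + M_1)/6 = -33/2.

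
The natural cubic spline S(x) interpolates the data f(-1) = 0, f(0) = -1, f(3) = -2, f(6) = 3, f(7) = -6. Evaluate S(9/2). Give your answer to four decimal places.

3.7560

Write σ_i for S''(x_i). With h_i = 1, 3, 3, 1 and divided differences Δ_i = -1, -1/3, 5/3, -9, the continuity of S' gives the tridiagonal system
  1·σ_0 + 8·σ_1 + 3·σ_2 = 6(Δ_1 - Δ_0) = 4
  3·σ_1 + 12·σ_2 + 3·σ_3 = 6(Δ_2 - Δ_1) = 12
  3·σ_2 + 8·σ_3 + 1·σ_4 = 6(Δ_3 - Δ_2) = -64
Natural end conditions: σ_0 = σ_4 = 0.
Hence σ_0 = 0, σ_1 = -43/52, σ_2 = 46/13, σ_3 = -485/52, σ_4 = 0.
On [3, 6], S(x) = -2 + 67/24·(x - 3) + 23/13·(x - 3)² - 223/312·(x - 3)³.
With (x - 3) = 3/2: S(9/2) = 3125/832.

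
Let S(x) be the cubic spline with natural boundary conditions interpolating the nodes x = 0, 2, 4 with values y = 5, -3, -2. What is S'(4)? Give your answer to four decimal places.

1.6250

Put m_i = S'' at the i-th knot. Here h = (2, 2) and Δ = (-4, 1/2), so the interior equations h_(i-1)·m_(i-1) + 2(h_(i-1)+h_i)·m_i + h_i·m_(i+1) = 6(Δ_i − Δ_(i-1)) read
  2·m_0 + 8·m_1 + 2·m_2 = 6(Δ_1 - Δ_0) = 27
Natural end conditions: m_0 = m_2 = 0.
Forward elimination and back-substitution give m_0 = 0, m_1 = 27/8, m_2 = 0.
On [2, 4], S'(x) = b_1 + 2c_1·(x - 2) + 3d_1·(x - 2)² with b_1 = Δ_1 - h_1(2m_1 + m_2)/6 = -7/4, c_1 = m_1/2 = 27/16, d_1 = (m_2 - m_1)/(6h_1) = -9/32. So S'(4) = 13/8.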